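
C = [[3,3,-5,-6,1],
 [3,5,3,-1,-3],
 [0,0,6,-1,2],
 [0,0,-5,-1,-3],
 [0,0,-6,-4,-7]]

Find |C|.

C is block upper-triangular with a 2×2 block and a 3×3 block on the diagonal, so its determinant equals the product of the determinants of the diagonal blocks.
det of the 2×2 block = 6
det of the 3×3 block = 15
det = (6)·(15) = 90

90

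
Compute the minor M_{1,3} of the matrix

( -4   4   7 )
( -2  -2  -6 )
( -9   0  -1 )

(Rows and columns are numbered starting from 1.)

Delete row 1 and column 3; the remaining 2×2 submatrix is [-2 -2; -9 0].
Its determinant is (-2)·0 − (-2)·(-9) = -18.

-18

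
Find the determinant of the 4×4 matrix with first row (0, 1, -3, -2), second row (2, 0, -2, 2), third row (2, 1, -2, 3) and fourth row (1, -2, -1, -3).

Expand along row 1 (it has 1 zero):
  − (1) · M_12   where M_12 = det([2 -2 2; 2 -2 3; 1 -1 -3]) = 0
  + (-3) · M_13   where M_13 = det([2 0 2; 2 1 3; 1 -2 -3]) = -4
  − (-2) · M_14   where M_14 = det([2 0 -2; 2 1 -2; 1 -2 -1]) = 0
det = (-1)·(1)·(0) + (+1)·(-3)·(-4) + (-1)·(-2)·(0) = 12

The determinant is 12.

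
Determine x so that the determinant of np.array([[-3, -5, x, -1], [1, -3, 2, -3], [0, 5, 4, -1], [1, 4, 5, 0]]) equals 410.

x = 9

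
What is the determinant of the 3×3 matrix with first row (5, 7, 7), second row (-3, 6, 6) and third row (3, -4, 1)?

Expand along row 1:
  + 5 · |6 6; -4 1| = 5·(6 − (-24)) = 150
  − 7 · |-3 6; 3 1| = −7·(-3 − 18) = 147
  + 7 · |-3 6; 3 -4| = 7·(12 − 18) = -42
Sum: (150) + (147) + (-42) = 255

255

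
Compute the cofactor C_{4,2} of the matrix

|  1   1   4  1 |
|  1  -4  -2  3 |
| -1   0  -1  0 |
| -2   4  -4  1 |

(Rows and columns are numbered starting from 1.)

The cofactor is -12.

Delete row 4 and column 2; the remaining 3×3 submatrix is [1 4 1; 1 -2 3; -1 -1 0].
Its determinant is -12.
The cofactor carries sign (−1)^(4+2) = +1, so C_{4,2} = +(-12) = -12.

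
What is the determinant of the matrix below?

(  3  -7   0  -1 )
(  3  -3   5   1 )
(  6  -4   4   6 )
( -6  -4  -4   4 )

Expand along row 1 (it has 1 zero):
  + (3) · M_11   where M_11 = det([-3 5 1; -4 4 6; -4 -4 4]) = -128
  − (-7) · M_12   where M_12 = det([3 5 1; 6 4 6; -6 -4 4]) = -180
  − (-1) · M_14   where M_14 = det([3 -3 5; 6 -4 4; -6 -4 -4]) = -144
det = (+1)·(3)·(-128) + (-1)·(-7)·(-180) + (-1)·(-1)·(-144) = -1788

-1788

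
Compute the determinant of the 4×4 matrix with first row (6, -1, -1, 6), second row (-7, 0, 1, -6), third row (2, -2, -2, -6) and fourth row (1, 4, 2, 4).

The determinant is -38.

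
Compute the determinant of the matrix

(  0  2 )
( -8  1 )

det = 0·1 − 2·(-8) = 0 − (-16) = 16

The determinant is 16.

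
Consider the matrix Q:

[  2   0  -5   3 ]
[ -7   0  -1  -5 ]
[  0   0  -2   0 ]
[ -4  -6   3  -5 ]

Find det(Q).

The determinant is -132.

Expand along row 3 (it has 3 zeros):
  + (-2) · M_33   where M_33 = det([2 0 3; -7 0 -5; -4 -6 -5]) = 66
det = (+1)·(-2)·(66) = -132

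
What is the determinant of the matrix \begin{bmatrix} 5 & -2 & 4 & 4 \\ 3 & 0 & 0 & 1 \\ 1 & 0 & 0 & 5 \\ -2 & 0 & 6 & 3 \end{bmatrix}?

-168

Expand along column 2 (it has 3 zeros):
  − (-2) · M_12   where M_12 = det([3 0 1; 1 0 5; -2 6 3]) = -84
det = (-1)·(-2)·(-84) = -168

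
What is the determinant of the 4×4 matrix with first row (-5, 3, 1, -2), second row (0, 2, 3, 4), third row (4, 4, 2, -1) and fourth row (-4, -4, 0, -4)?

Expand along row 2 (it has 1 zero):
  + (2) · M_22   where M_22 = det([-5 1 -2; 4 2 -1; -4 0 -4]) = 44
  − (3) · M_23   where M_23 = det([-5 3 -2; 4 4 -1; -4 -4 -4]) = 160
  + (4) · M_24   where M_24 = det([-5 3 1; 4 4 2; -4 -4 0]) = -64
det = (+1)·(2)·(44) + (-1)·(3)·(160) + (+1)·(4)·(-64) = -648

The determinant is -648.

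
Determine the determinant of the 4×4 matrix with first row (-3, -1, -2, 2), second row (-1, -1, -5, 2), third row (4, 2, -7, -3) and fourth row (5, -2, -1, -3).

Expand along row 1:
  + (-3) · M_11   where M_11 = det([-1 -5 2; 2 -7 -3; -2 -1 -3]) = -110
  − (-1) · M_12   where M_12 = det([-1 -5 2; 4 -7 -3; 5 -1 -3]) = 59
  + (-2) · M_13   where M_13 = det([-1 -1 2; 4 2 -3; 5 -2 -3]) = -21
  − (2) · M_14   where M_14 = det([-1 -1 -5; 4 2 -7; 5 -2 -1]) = 137
det = (+1)·(-3)·(-110) + (-1)·(-1)·(59) + (+1)·(-2)·(-21) + (-1)·(2)·(137) = 157

157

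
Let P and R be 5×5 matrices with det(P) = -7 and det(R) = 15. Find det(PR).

|PR| = -105

det(PR) = det(P)·det(R) = (-7)·(15) = -105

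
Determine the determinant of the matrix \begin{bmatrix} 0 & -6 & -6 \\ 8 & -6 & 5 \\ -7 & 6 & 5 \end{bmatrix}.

Expand along row 1:
  − (-6) · |8 5; -7 5| = −(-6)·(40 − (-35)) = 450
  + (-6) · |8 -6; -7 6| = (-6)·(48 − 42) = -36
Sum: (450) + (-36) = 414

414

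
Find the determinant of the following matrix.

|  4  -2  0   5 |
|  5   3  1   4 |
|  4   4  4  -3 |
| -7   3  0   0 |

The determinant is 558.

Expand along row 4 (it has 2 zeros):
  − (-7) · M_41   where M_41 = det([-2 0 5; 3 1 4; 4 4 -3]) = 78
  + (3) · M_42   where M_42 = det([4 0 5; 5 1 4; 4 4 -3]) = 4
det = (-1)·(-7)·(78) + (+1)·(3)·(4) = 558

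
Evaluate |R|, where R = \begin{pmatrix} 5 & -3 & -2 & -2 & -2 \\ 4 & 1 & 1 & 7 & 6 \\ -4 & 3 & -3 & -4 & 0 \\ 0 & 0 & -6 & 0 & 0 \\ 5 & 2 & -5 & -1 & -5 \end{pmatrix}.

Expand along row 4 (it has 4 zeros):
  − (-6) · M_43   where M_43 = det([5 -3 -2 -2; 4 1 7 6; -4 3 -4 0; 5 2 -1 -5]) = 1133
det = (-1)·(-6)·(1133) = 6798

det(R) = 6798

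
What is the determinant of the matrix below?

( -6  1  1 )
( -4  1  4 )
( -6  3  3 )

Expand along column 1:
  + (-6) · |1 4; 3 3| = (-6)·(3 − 12) = 54
  − (-4) · |1 1; 3 3| = −(-4)·(3 − 3) = 0
  + (-6) · |1 1; 1 4| = (-6)·(4 − 1) = -18
Sum: (54) + (0) + (-18) = 36

36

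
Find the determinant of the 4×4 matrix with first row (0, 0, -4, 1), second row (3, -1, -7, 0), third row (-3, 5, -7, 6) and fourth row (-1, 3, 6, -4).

Expand along row 1 (it has 2 zeros):
  + (-4) · M_13   where M_13 = det([3 -1 0; -3 5 6; -1 3 -4]) = -96
  − (1) · M_14   where M_14 = det([3 -1 -7; -3 5 -7; -1 3 6]) = 156
det = (+1)·(-4)·(-96) + (-1)·(1)·(156) = 228

228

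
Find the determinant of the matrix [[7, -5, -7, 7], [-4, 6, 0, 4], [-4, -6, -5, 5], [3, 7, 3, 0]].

-522

Expand along row 2 (it has 1 zero):
  − (-4) · M_21   where M_21 = det([-5 -7 7; -6 -5 5; 7 3 0]) = -51
  + (6) · M_22   where M_22 = det([7 -7 7; -4 -5 5; 3 3 0]) = -189
  + (4) · M_24   where M_24 = det([7 -5 -7; -4 -6 -5; 3 7 3]) = 204
det = (-1)·(-4)·(-51) + (+1)·(6)·(-189) + (+1)·(4)·(204) = -522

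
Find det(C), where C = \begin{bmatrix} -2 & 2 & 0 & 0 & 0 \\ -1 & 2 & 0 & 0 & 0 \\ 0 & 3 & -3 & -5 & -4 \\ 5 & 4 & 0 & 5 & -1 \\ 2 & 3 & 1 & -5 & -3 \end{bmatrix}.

-170

C is block lower-triangular with a 2×2 block and a 3×3 block on the diagonal, so its determinant equals the product of the determinants of the diagonal blocks.
det of the 2×2 block = -2
det of the 3×3 block = 85
det = (-2)·(85) = -170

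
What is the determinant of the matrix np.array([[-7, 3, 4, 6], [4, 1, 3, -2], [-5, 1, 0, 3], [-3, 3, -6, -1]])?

Expand along row 3 (it has 1 zero):
  + (-5) · M_31   where M_31 = det([3 4 6; 1 3 -2; 3 -6 -1]) = -155
  − (1) · M_32   where M_32 = det([-7 4 6; 4 3 -2; -3 -6 -1]) = 55
  − (3) · M_34   where M_34 = det([-7 3 4; 4 1 3; -3 3 -6]) = 210
det = (+1)·(-5)·(-155) + (-1)·(1)·(55) + (-1)·(3)·(210) = 90

90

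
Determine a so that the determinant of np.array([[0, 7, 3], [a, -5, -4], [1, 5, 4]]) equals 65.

-6

Expanding along the column containing a, det(A) is linear in a: det(A) = (-13)·a + (-13).
Set (-13)·a + (-13) = 65  ⇒  (-13)·a = 78  ⇒  a = -6.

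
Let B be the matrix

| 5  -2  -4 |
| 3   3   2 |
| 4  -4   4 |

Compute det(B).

The determinant is 204.

Expand along column 1:
  + 5 · |3 2; -4 4| = 5·(12 − (-8)) = 100
  − 3 · |-2 -4; -4 4| = −3·(-8 − 16) = 72
  + 4 · |-2 -4; 3 2| = 4·(-4 − (-12)) = 32
Sum: (100) + (72) + (32) = 204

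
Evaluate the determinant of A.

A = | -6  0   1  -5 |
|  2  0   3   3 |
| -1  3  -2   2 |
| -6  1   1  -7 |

det(A) = -194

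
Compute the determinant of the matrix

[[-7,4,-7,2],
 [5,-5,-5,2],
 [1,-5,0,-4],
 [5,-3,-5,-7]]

-3223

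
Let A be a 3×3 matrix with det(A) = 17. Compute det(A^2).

289

det(A^2) = (det A)^2 = (17)^2 = 289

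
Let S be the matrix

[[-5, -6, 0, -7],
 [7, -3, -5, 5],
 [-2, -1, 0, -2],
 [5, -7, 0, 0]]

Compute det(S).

-15

Expand along column 3 (it has 3 zeros):
  − (-5) · M_23   where M_23 = det([-5 -6 -7; -2 -1 -2; 5 -7 0]) = -3
det = (-1)·(-5)·(-3) = -15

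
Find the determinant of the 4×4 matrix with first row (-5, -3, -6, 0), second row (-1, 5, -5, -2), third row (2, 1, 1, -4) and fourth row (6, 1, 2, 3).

883

Expand along row 1 (it has 1 zero):
  + (-5) · M_11   where M_11 = det([5 -5 -2; 1 1 -4; 1 2 3]) = 88
  − (-3) · M_12   where M_12 = det([-1 -5 -2; 2 1 -4; 6 2 3]) = 143
  + (-6) · M_13   where M_13 = det([-1 5 -2; 2 1 -4; 6 1 3]) = -149
det = (+1)·(-5)·(88) + (-1)·(-3)·(143) + (+1)·(-6)·(-149) = 883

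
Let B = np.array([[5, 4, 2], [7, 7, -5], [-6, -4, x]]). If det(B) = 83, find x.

x = 5

Expanding along the row containing x, det(B) is linear in x: det(B) = (7)·x + (48).
Set (7)·x + (48) = 83  ⇒  (7)·x = 35  ⇒  x = 5.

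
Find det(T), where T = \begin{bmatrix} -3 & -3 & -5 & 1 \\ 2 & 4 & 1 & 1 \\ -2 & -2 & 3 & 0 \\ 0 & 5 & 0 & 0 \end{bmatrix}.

Expand along row 4 (it has 3 zeros):
  + (5) · M_42   where M_42 = det([-3 -5 1; 2 1 1; -2 3 0]) = 27
det = (+1)·(5)·(27) = 135

135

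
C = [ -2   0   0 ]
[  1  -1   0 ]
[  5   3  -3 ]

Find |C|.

C is lower triangular, so det(C) is the product of the diagonal entries:
det = (-2) · (-1) · (-3) = -6

-6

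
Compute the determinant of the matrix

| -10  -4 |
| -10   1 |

-50

det = (-10)·1 − (-4)·(-10) = -10 − 40 = -50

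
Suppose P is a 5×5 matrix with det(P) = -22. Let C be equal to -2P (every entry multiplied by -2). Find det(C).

For a 5×5 matrix, det(-2P) = (-2)^5·det(P) = -32·det(P).
det(C) = (-32)·(-22) = 704

704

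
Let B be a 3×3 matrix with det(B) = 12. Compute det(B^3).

1728

det(B^3) = (det B)^3 = (12)^3 = 1728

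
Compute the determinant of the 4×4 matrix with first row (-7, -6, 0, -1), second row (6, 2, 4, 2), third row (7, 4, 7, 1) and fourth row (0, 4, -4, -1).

62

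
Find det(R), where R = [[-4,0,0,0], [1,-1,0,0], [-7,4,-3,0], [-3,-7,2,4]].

|R| = -48

R is lower triangular, so det(R) is the product of the diagonal entries:
det = (-4) · (-1) · (-3) · (4) = -48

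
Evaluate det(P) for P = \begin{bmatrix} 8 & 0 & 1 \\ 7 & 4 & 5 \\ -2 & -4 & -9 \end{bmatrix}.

-148

Expand along column 2:
  + 4 · |8 1; -2 -9| = 4·(-72 − (-2)) = -280
  − (-4) · |8 1; 7 5| = −(-4)·(40 − 7) = 132
Sum: (-280) + (132) = -148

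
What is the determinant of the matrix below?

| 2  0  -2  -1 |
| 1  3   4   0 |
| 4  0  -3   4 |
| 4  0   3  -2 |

The determinant is -252.

Expand along column 2 (it has 3 zeros):
  + (3) · M_22   where M_22 = det([2 -2 -1; 4 -3 4; 4 3 -2]) = -84
det = (+1)·(3)·(-84) = -252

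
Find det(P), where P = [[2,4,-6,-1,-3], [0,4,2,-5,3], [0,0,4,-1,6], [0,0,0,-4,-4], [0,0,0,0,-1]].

P is upper triangular, so det(P) is the product of the diagonal entries:
det = (2) · (4) · (4) · (-4) · (-1) = 128

|P| = 128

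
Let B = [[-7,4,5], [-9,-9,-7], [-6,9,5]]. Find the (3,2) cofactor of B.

Delete row 3 and column 2; the remaining 2×2 submatrix is [-7 5; -9 -7].
Its determinant is (-7)·(-7) − 5·(-9) = 94.
The cofactor carries sign (−1)^(3+2) = −1, so C_{3,2} = −(94) = -94.

The cofactor is -94.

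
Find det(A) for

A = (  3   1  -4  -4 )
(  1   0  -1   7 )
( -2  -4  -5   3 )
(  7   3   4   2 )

-854

Expand along row 2 (it has 1 zero):
  − (1) · M_21   where M_21 = det([1 -4 -4; -4 -5 3; 3 4 2]) = -86
  − (-1) · M_23   where M_23 = det([3 1 -4; -2 -4 3; 7 3 2]) = -114
  + (7) · M_24   where M_24 = det([3 1 -4; -2 -4 -5; 7 3 4]) = -118
det = (-1)·(1)·(-86) + (-1)·(-1)·(-114) + (+1)·(7)·(-118) = -854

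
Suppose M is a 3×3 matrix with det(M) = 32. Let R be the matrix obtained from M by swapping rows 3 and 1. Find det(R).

-32

Swapping two rows multiplies the determinant by −1.
det(R) = (-1)·(32) = -32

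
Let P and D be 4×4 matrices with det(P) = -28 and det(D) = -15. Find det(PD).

420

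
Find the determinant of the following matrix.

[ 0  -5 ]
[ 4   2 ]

det = 0·2 − (-5)·4 = 0 − (-20) = 20

The determinant is 20.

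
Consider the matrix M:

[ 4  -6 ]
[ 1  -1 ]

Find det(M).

|M| = 2

det(M) = 4·(-1) − (-6)·1 = -4 − (-6) = 2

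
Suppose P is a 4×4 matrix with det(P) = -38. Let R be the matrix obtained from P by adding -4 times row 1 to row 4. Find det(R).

The determinant is -38.

Adding a multiple of one row to another leaves the determinant unchanged.
det(R) = (1)·(-38) = -38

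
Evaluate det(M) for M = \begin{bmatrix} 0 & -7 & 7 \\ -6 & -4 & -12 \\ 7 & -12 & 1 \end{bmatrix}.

1246

Expand along column 1:
  − (-6) · |-7 7; -12 1| = −(-6)·(-7 − (-84)) = 462
  + 7 · |-7 7; -4 -12| = 7·(84 − (-28)) = 784
Sum: (462) + (784) = 1246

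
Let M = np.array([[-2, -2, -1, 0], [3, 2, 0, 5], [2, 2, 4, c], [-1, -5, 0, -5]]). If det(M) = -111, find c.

-3

Expanding along the column containing c, det(M) is linear in c: det(M) = (-13)·c + (-150).
Set (-13)·c + (-150) = -111  ⇒  (-13)·c = 39  ⇒  c = -3.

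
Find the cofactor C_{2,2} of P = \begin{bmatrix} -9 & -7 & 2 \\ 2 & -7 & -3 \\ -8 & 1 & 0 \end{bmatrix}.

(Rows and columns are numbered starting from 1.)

Delete row 2 and column 2; the remaining 2×2 submatrix is [-9 2; -8 0].
Its determinant is (-9)·0 − 2·(-8) = 16.
The cofactor carries sign (−1)^(2+2) = +1, so C_{2,2} = +(16) = 16.

16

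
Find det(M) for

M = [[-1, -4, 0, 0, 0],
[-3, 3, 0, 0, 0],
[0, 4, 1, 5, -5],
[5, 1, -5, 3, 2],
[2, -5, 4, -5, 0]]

M is block lower-triangular with a 2×2 block and a 3×3 block on the diagonal, so its determinant equals the product of the determinants of the diagonal blocks.
det of the 2×2 block = -15
det of the 3×3 block = -15
det = (-15)·(-15) = 225

225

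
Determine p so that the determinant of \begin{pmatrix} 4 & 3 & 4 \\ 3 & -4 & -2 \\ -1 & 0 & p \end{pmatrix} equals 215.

-9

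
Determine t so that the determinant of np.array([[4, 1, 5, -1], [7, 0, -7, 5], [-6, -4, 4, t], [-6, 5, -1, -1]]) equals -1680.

t = 1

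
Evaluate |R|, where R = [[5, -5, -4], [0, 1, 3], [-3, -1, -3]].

33

Expand along row 2:
  + 1 · |5 -4; -3 -3| = 1·(-15 − 12) = -27
  − 3 · |5 -5; -3 -1| = −3·(-5 − 15) = 60
Sum: (-27) + (60) = 33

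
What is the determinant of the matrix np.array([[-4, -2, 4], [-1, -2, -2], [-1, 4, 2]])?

Expand along row 1:
  + (-4) · |-2 -2; 4 2| = (-4)·(-4 − (-8)) = -16
  − (-2) · |-1 -2; -1 2| = −(-2)·(-2 − 2) = -8
  + 4 · |-1 -2; -1 4| = 4·(-4 − 2) = -24
Sum: (-16) + (-8) + (-24) = -48

-48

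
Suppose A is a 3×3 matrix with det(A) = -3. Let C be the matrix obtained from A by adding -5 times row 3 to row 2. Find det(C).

det(C) = -3

Adding a multiple of one row to another leaves the determinant unchanged.
det(C) = (1)·(-3) = -3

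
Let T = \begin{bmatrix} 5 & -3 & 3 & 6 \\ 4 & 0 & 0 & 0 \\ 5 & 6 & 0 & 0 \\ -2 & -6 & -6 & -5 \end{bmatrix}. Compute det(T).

504

Expand along row 2 (it has 3 zeros):
  − (4) · M_21   where M_21 = det([-3 3 6; 6 0 0; -6 -6 -5]) = -126
det = (-1)·(4)·(-126) = 504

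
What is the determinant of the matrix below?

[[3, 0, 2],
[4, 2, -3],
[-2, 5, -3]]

The determinant is 75.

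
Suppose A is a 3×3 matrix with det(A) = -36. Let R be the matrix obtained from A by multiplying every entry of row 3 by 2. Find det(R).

The determinant is -72.

Scaling one row by 2 multiplies the determinant by 2.
det(R) = (2)·(-36) = -72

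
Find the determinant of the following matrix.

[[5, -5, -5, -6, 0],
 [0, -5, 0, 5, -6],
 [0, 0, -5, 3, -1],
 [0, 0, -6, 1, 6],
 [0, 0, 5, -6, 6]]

The determinant is 1075.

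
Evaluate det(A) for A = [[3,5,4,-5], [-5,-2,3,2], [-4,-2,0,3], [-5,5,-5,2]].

Expand along row 3 (it has 1 zero):
  + (-4) · M_31   where M_31 = det([5 4 -5; -2 3 2; 5 -5 2]) = 161
  − (-2) · M_32   where M_32 = det([3 4 -5; -5 3 2; -5 -5 2]) = -152
  − (3) · M_34   where M_34 = det([3 5 4; -5 -2 3; -5 5 -5]) = -355
det = (+1)·(-4)·(161) + (-1)·(-2)·(-152) + (-1)·(3)·(-355) = 117

The determinant is 117.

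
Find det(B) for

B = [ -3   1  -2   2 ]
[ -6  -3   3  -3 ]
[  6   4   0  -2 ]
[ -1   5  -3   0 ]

-72

Expand along row 3 (it has 1 zero):
  + (6) · M_31   where M_31 = det([1 -2 2; -3 3 -3; 5 -3 0]) = 9
  − (4) · M_32   where M_32 = det([-3 -2 2; -6 3 -3; -1 -3 0]) = 63
  − (-2) · M_34   where M_34 = det([-3 1 -2; -6 -3 3; -1 5 -3]) = 63
det = (+1)·(6)·(9) + (-1)·(4)·(63) + (-1)·(-2)·(63) = -72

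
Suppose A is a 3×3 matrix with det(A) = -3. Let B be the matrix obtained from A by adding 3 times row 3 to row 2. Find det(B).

-3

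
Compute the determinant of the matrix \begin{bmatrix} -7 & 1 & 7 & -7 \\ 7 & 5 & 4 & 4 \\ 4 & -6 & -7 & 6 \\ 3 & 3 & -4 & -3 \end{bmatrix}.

Expand along row 1:
  + (-7) · M_11   where M_11 = det([5 4 4; -6 -7 6; 3 -4 -3]) = 405
  − (1) · M_12   where M_12 = det([7 4 4; 4 -7 6; 3 -4 -3]) = 455
  + (7) · M_13   where M_13 = det([7 5 4; 4 -6 6; 3 3 -3]) = 270
  − (-7) · M_14   where M_14 = det([7 5 4; 4 -6 -7; 3 3 -4]) = 410
det = (+1)·(-7)·(405) + (-1)·(1)·(455) + (+1)·(7)·(270) + (-1)·(-7)·(410) = 1470

The determinant is 1470.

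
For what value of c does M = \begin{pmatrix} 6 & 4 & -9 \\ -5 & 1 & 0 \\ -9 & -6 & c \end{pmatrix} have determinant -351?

0

Expanding along the column containing c, det(M) is linear in c: det(M) = (26)·c + (-351).
Set (26)·c + (-351) = -351  ⇒  (26)·c = 0  ⇒  c = 0.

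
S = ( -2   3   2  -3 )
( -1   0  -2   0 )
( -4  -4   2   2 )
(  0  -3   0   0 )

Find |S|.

Expand along row 4 (it has 3 zeros):
  + (-3) · M_42   where M_42 = det([-2 2 -3; -1 -2 0; -4 2 2]) = 42
det = (+1)·(-3)·(42) = -126

The determinant is -126.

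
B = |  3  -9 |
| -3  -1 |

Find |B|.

det(B) = 3·(-1) − (-9)·(-3) = -3 − 27 = -30

-30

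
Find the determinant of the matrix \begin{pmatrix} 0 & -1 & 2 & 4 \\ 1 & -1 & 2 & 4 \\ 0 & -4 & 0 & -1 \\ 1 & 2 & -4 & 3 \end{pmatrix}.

-88

Expand along row 3 (it has 2 zeros):
  − (-4) · M_32   where M_32 = det([0 2 4; 1 2 4; 1 -4 3]) = -22
  − (-1) · M_34   where M_34 = det([0 -1 2; 1 -1 2; 1 2 -4]) = 0
det = (-1)·(-4)·(-22) + (-1)·(-1)·(0) = -88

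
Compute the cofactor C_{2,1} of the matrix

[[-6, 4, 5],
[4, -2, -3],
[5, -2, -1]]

-6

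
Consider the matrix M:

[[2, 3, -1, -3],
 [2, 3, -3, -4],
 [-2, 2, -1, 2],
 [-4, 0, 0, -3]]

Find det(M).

The determinant is -160.

Expand along row 4 (it has 2 zeros):
  − (-4) · M_41   where M_41 = det([3 -1 -3; 3 -3 -4; 2 -1 2]) = -25
  + (-3) · M_44   where M_44 = det([2 3 -1; 2 3 -3; -2 2 -1]) = 20
det = (-1)·(-4)·(-25) + (+1)·(-3)·(20) = -160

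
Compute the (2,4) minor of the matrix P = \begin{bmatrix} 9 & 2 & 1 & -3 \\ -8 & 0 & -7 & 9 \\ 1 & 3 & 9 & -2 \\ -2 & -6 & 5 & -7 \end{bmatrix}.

Delete row 2 and column 4; the remaining 3×3 submatrix is [9 2 1; 1 3 9; -2 -6 5].
Its determinant is 575.

575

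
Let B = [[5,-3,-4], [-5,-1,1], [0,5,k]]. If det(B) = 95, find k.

Expanding along the row containing k, det(B) is linear in k: det(B) = (-20)·k + (75).
Set (-20)·k + (75) = 95  ⇒  (-20)·k = 20  ⇒  k = -1.

k = -1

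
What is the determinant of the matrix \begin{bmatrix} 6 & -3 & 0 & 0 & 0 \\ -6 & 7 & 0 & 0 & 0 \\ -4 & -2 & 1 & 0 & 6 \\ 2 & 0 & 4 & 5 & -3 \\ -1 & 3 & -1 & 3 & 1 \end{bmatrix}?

The matrix is block lower-triangular with a 2×2 block and a 3×3 block on the diagonal, so its determinant equals the product of the determinants of the diagonal blocks.
det of the 2×2 block = 24
det of the 3×3 block = 116
det = (24)·(116) = 2784

The determinant is 2784.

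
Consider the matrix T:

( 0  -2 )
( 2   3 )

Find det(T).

det(T) = 0·3 − (-2)·2 = 0 − (-4) = 4

|T| = 4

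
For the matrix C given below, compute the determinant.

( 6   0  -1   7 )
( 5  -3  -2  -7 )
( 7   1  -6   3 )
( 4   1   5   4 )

Expand along row 1 (it has 1 zero):
  + (6) · M_11   where M_11 = det([-3 -2 -7; 1 -6 3; 1 5 4]) = 42
  + (-1) · M_13   where M_13 = det([5 -3 -7; 7 1 3; 4 1 4]) = 32
  − (7) · M_14   where M_14 = det([5 -3 -2; 7 1 -6; 4 1 5]) = 226
det = (+1)·(6)·(42) + (+1)·(-1)·(32) + (-1)·(7)·(226) = -1362

The determinant is -1362.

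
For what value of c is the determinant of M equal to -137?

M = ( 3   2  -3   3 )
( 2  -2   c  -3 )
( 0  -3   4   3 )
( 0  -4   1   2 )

Expanding along the row containing c, det(M) is linear in c: det(M) = (-18)·c + (-281).
Set (-18)·c + (-281) = -137  ⇒  (-18)·c = 144  ⇒  c = -8.

c = -8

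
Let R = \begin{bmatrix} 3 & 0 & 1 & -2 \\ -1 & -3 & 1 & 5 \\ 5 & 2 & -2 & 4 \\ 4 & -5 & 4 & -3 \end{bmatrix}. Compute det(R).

|R| = -148

Expand along row 1 (it has 1 zero):
  + (3) · M_11   where M_11 = det([-3 1 5; 2 -2 4; -5 4 -3]) = 6
  + (1) · M_13   where M_13 = det([-1 -3 5; 5 2 4; 4 -5 -3]) = -272
  − (-2) · M_14   where M_14 = det([-1 -3 1; 5 2 -2; 4 -5 4]) = 53
det = (+1)·(3)·(6) + (+1)·(1)·(-272) + (-1)·(-2)·(53) = -148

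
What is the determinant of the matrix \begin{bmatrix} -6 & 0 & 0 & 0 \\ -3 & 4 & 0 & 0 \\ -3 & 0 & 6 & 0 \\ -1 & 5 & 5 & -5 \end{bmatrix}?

The matrix is lower triangular, so the determinant is the product of the diagonal entries:
det = (-6) · (4) · (6) · (-5) = 720

720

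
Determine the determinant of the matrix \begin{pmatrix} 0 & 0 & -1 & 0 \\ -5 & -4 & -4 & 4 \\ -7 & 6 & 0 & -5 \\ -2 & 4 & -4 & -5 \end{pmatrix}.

The determinant is -86.

Expand along row 1 (it has 3 zeros):
  + (-1) · M_13   where M_13 = det([-5 -4 4; -7 6 -5; -2 4 -5]) = 86
det = (+1)·(-1)·(86) = -86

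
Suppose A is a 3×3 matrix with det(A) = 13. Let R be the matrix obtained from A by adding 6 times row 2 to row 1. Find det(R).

|R| = 13

Adding a multiple of one row to another leaves the determinant unchanged.
det(R) = (1)·(13) = 13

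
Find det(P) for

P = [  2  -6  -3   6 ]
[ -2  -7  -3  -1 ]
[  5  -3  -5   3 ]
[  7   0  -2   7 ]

Expand along row 4 (it has 1 zero):
  − (7) · M_41   where M_41 = det([-6 -3 6; -7 -3 -1; -3 -5 3]) = 168
  − (-2) · M_43   where M_43 = det([2 -6 6; -2 -7 -1; 5 -3 3]) = 192
  + (7) · M_44   where M_44 = det([2 -6 -3; -2 -7 -3; 5 -3 -5]) = 79
det = (-1)·(7)·(168) + (-1)·(-2)·(192) + (+1)·(7)·(79) = -239

-239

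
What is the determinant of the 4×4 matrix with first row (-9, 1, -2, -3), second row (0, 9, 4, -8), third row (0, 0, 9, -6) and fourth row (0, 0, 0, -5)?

3645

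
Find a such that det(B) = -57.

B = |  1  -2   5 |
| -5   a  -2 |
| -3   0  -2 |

-5

Expanding along the column containing a, det(B) is linear in a: det(B) = (13)·a + (8).
Set (13)·a + (8) = -57  ⇒  (13)·a = -65  ⇒  a = -5.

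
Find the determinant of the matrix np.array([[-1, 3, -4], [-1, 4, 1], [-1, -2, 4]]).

-33

Expand along row 1:
  + (-1) · |4 1; -2 4| = (-1)·(16 − (-2)) = -18
  − 3 · |-1 1; -1 4| = −3·(-4 − (-1)) = 9
  + (-4) · |-1 4; -1 -2| = (-4)·(2 − (-4)) = -24
Sum: (-18) + (9) + (-24) = -33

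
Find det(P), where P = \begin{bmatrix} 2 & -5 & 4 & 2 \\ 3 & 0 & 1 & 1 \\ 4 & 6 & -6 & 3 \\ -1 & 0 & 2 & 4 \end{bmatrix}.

Expand along column 2 (it has 2 zeros):
  − (-5) · M_12   where M_12 = det([3 1 1; 4 -6 3; -1 2 4]) = -107
  − (6) · M_32   where M_32 = det([2 4 2; 3 1 1; -1 2 4]) = -34
det = (-1)·(-5)·(-107) + (-1)·(6)·(-34) = -331

-331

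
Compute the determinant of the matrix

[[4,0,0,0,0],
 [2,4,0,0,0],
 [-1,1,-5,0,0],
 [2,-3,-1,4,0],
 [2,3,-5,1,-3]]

The matrix is lower triangular, so the determinant is the product of the diagonal entries:
det = (4) · (4) · (-5) · (4) · (-3) = 960

The determinant is 960.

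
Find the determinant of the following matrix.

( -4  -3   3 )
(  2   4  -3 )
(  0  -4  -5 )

Expand along column 1:
  + (-4) · |4 -3; -4 -5| = (-4)·(-20 − 12) = 128
  − 2 · |-3 3; -4 -5| = −2·(15 − (-12)) = -54
Sum: (128) + (-54) = 74

The determinant is 74.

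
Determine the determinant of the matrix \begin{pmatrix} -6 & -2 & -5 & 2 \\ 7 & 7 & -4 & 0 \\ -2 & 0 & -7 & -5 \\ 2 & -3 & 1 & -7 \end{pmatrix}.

Expand along row 2 (it has 1 zero):
  − (7) · M_21   where M_21 = det([-2 -5 2; 0 -7 -5; -3 1 -7]) = -225
  + (7) · M_22   where M_22 = det([-6 -5 2; -2 -7 -5; 2 1 -7]) = -180
  − (-4) · M_23   where M_23 = det([-6 -2 2; -2 0 -5; 2 -3 -7]) = 150
det = (-1)·(7)·(-225) + (+1)·(7)·(-180) + (-1)·(-4)·(150) = 915

915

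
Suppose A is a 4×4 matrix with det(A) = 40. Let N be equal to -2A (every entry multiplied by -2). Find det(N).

640

For a 4×4 matrix, det(-2A) = (-2)^4·det(A) = 16·det(A).
det(N) = (16)·(40) = 640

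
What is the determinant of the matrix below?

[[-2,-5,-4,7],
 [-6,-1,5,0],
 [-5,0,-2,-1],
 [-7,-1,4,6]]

The determinant is 1242.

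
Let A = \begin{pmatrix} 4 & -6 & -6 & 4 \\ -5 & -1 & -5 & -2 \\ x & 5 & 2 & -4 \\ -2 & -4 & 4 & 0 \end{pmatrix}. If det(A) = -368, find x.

x = -3

Expanding along the column containing x, det(A) is linear in x: det(A) = (-192)·x + (-944).
Set (-192)·x + (-944) = -368  ⇒  (-192)·x = 576  ⇒  x = -3.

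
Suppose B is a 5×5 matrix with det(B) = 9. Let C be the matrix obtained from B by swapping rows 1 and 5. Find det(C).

Swapping two rows multiplies the determinant by −1.
det(C) = (-1)·(9) = -9

-9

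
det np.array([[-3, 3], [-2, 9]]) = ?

det = (-3)·9 − 3·(-2) = -27 − (-6) = -21

-21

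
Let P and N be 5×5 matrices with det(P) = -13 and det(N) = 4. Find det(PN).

det(PN) = det(P)·det(N) = (-13)·(4) = -52

|PN| = -52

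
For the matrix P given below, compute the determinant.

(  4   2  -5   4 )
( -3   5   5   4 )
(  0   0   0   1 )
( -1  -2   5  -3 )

Expand along row 3 (it has 3 zeros):
  − (1) · M_34   where M_34 = det([4 2 -5; -3 5 5; -1 -2 5]) = 105
det = (-1)·(1)·(105) = -105

-105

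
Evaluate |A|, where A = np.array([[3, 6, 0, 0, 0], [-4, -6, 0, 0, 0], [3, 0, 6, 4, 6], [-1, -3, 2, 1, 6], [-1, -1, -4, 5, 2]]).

The determinant is -1176.

A is block lower-triangular with a 2×2 block and a 3×3 block on the diagonal, so its determinant equals the product of the determinants of the diagonal blocks.
det of the 2×2 block = 6
det of the 3×3 block = -196
det = (6)·(-196) = -1176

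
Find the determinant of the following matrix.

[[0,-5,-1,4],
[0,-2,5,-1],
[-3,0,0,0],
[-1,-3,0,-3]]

-414

Expand along row 3 (it has 3 zeros):
  + (-3) · M_31   where M_31 = det([-5 -1 4; -2 5 -1; -3 0 -3]) = 138
det = (+1)·(-3)·(138) = -414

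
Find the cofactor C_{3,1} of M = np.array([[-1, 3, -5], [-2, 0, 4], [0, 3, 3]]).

Delete row 3 and column 1; the remaining 2×2 submatrix is [3 -5; 0 4].
Its determinant is 3·4 − (-5)·0 = 12.
The cofactor carries sign (−1)^(3+1) = +1, so C_{3,1} = +(12) = 12.

12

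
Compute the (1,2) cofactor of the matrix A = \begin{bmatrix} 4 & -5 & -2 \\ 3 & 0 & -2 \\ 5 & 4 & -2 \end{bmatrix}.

Delete row 1 and column 2; the remaining 2×2 submatrix is [3 -2; 5 -2].
Its determinant is 3·(-2) − (-2)·5 = 4.
The cofactor carries sign (−1)^(1+2) = −1, so C_{1,2} = −(4) = -4.

The cofactor is -4.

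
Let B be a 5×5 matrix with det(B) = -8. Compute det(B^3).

det(B^3) = (det B)^3 = (-8)^3 = -512

-512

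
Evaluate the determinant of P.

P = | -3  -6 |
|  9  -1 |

det(P) = (-3)·(-1) − (-6)·9 = 3 − (-54) = 57

57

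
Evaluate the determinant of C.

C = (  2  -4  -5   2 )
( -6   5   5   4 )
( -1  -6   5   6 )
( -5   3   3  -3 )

1529

Expand along row 1:
  + (2) · M_11   where M_11 = det([5 5 4; -6 5 6; 3 3 -3]) = -297
  − (-4) · M_12   where M_12 = det([-6 5 4; -1 5 6; -5 3 -3]) = 121
  + (-5) · M_13   where M_13 = det([-6 5 4; -1 -6 6; -5 3 -3]) = -297
  − (2) · M_14   where M_14 = det([-6 5 5; -1 -6 5; -5 3 3]) = -77
det = (+1)·(2)·(-297) + (-1)·(-4)·(121) + (+1)·(-5)·(-297) + (-1)·(2)·(-77) = 1529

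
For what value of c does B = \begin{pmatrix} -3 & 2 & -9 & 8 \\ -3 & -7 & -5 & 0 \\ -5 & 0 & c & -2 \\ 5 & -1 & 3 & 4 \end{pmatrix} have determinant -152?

Expanding along the row containing c, det(B) is linear in c: det(B) = (412)·c + (1908).
Set (412)·c + (1908) = -152  ⇒  (412)·c = -2060  ⇒  c = -5.

c = -5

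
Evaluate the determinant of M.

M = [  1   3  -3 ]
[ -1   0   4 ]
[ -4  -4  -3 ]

Expand along row 2:
  − (-1) · |3 -3; -4 -3| = −(-1)·(-9 − 12) = -21
  − 4 · |1 3; -4 -4| = −4·(-4 − (-12)) = -32
Sum: (-21) + (-32) = -53

|M| = -53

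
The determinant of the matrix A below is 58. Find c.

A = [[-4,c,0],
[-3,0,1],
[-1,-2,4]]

Expanding along the row containing c, det(A) is linear in c: det(A) = (11)·c + (-8).
Set (11)·c + (-8) = 58  ⇒  (11)·c = 66  ⇒  c = 6.

6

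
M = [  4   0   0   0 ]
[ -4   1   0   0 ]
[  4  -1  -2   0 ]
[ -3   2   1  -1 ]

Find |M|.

M is lower triangular, so det(M) is the product of the diagonal entries:
det = (4) · (1) · (-2) · (-1) = 8

8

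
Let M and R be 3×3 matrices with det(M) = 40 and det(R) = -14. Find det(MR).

det(MR) = det(M)·det(R) = (40)·(-14) = -560

-560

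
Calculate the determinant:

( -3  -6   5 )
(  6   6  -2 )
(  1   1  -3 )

Expand along column 1:
  + (-3) · |6 -2; 1 -3| = (-3)·(-18 − (-2)) = 48
  − 6 · |-6 5; 1 -3| = −6·(18 − 5) = -78
  + 1 · |-6 5; 6 -2| = 1·(12 − 30) = -18
Sum: (48) + (-78) + (-18) = -48

The determinant is -48.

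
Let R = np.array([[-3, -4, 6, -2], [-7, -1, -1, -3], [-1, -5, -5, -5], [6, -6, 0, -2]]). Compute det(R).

Expand along row 4 (it has 1 zero):
  − (6) · M_41   where M_41 = det([-4 6 -2; -1 -1 -3; -5 -5 -5]) = 100
  + (-6) · M_42   where M_42 = det([-3 6 -2; -7 -1 -3; -1 -5 -5]) = -230
  + (-2) · M_44   where M_44 = det([-3 -4 6; -7 -1 -1; -1 -5 -5]) = 340
det = (-1)·(6)·(100) + (+1)·(-6)·(-230) + (+1)·(-2)·(340) = 100

100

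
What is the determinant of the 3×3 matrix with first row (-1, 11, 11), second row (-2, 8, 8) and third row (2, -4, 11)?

The determinant is 210.

Expand along column 1:
  + (-1) · |8 8; -4 11| = (-1)·(88 − (-32)) = -120
  − (-2) · |11 11; -4 11| = −(-2)·(121 − (-44)) = 330
  + 2 · |11 11; 8 8| = 2·(88 − 88) = 0
Sum: (-120) + (330) + (0) = 210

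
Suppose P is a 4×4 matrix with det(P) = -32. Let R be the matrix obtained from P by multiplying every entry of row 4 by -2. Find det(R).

64

Scaling one row by -2 multiplies the determinant by -2.
det(R) = (-2)·(-32) = 64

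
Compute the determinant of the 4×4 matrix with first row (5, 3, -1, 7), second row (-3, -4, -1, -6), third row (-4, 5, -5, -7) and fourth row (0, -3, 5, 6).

451

Expand along row 4 (it has 1 zero):
  + (-3) · M_42   where M_42 = det([5 -1 7; -3 -1 -6; -4 -5 -7]) = -41
  − (5) · M_43   where M_43 = det([5 3 7; -3 -4 -6; -4 5 -7]) = 82
  + (6) · M_44   where M_44 = det([5 3 -1; -3 -4 -1; -4 5 -5]) = 123
det = (+1)·(-3)·(-41) + (-1)·(5)·(82) + (+1)·(6)·(123) = 451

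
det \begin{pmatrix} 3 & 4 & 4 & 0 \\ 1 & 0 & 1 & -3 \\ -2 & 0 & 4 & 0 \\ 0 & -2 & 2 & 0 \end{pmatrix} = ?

Expand along column 4 (it has 3 zeros):
  + (-3) · M_24   where M_24 = det([3 4 4; -2 0 4; 0 -2 2]) = 56
det = (+1)·(-3)·(56) = -168

-168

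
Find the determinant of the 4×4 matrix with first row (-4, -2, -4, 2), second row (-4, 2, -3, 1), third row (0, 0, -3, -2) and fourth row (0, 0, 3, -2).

-192

The matrix is block upper-triangular with a 2×2 block and a 2×2 block on the diagonal, so its determinant equals the product of the determinants of the diagonal blocks.
det of the 2×2 block = -16
det of the 2×2 block = 12
det = (-16)·(12) = -192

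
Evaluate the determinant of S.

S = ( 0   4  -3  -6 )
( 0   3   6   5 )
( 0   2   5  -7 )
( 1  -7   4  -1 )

Expand along column 1 (it has 3 zeros):
  − (1) · M_41   where M_41 = det([4 -3 -6; 3 6 5; 2 5 -7]) = -379
det = (-1)·(1)·(-379) = 379

The determinant is 379.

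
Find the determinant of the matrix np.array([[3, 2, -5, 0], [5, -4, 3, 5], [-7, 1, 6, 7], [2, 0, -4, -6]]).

Expand along row 1 (it has 1 zero):
  + (3) · M_11   where M_11 = det([-4 3 5; 1 6 7; 0 -4 -6]) = 30
  − (2) · M_12   where M_12 = det([5 3 5; -7 6 7; 2 -4 -6]) = -44
  + (-5) · M_13   where M_13 = det([5 -4 5; -7 1 7; 2 0 -6]) = 72
det = (+1)·(3)·(30) + (-1)·(2)·(-44) + (+1)·(-5)·(72) = -182

-182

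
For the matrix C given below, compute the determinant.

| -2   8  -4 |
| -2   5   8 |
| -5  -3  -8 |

|C| = -540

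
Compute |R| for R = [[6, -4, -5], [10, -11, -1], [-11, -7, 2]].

|R| = 817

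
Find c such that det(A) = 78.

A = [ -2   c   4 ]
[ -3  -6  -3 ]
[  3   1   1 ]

Expanding along the column containing c, det(A) is linear in c: det(A) = (-6)·c + (66).
Set (-6)·c + (66) = 78  ⇒  (-6)·c = 12  ⇒  c = -2.

-2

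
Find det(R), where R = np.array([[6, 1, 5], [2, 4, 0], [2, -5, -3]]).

-156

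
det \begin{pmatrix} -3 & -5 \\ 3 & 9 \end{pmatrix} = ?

det = (-3)·9 − (-5)·3 = -27 − (-15) = -12

The determinant is -12.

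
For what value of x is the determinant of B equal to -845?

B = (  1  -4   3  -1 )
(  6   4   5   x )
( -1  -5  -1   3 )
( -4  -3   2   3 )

Expanding along the column containing x, det(B) is linear in x: det(B) = (-88)·x + (-757).
Set (-88)·x + (-757) = -845  ⇒  (-88)·x = -88  ⇒  x = 1.

1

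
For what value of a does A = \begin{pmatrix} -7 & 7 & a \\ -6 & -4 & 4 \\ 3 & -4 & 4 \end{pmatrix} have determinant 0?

Expanding along the row containing a, det(A) is linear in a: det(A) = (36)·a + (252).
Set (36)·a + (252) = 0  ⇒  (36)·a = -252  ⇒  a = -7.

-7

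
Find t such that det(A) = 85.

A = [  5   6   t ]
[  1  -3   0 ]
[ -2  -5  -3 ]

t = -2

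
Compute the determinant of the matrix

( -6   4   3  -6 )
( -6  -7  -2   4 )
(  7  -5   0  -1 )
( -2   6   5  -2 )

Expand along row 3 (it has 1 zero):
  + (7) · M_31   where M_31 = det([4 3 -6; -7 -2 4; 6 5 -2]) = 104
  − (-5) · M_32   where M_32 = det([-6 3 -6; -6 -2 4; -2 5 -2]) = 240
  − (-1) · M_34   where M_34 = det([-6 4 3; -6 -7 -2; -2 6 5]) = 124
det = (+1)·(7)·(104) + (-1)·(-5)·(240) + (-1)·(-1)·(124) = 2052

2052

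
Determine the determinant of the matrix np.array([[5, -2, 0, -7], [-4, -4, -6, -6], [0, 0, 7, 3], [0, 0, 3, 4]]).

The matrix is block upper-triangular with a 2×2 block and a 2×2 block on the diagonal, so its determinant equals the product of the determinants of the diagonal blocks.
det of the 2×2 block = -28
det of the 2×2 block = 19
det = (-28)·(19) = -532

The determinant is -532.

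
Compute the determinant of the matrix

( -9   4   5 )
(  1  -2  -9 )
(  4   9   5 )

-718

Expand along row 1:
  + (-9) · |-2 -9; 9 5| = (-9)·(-10 − (-81)) = -639
  − 4 · |1 -9; 4 5| = −4·(5 − (-36)) = -164
  + 5 · |1 -2; 4 9| = 5·(9 − (-8)) = 85
Sum: (-639) + (-164) + (85) = -718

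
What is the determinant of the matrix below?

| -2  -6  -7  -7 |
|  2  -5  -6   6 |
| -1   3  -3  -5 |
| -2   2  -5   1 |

The determinant is -1390.

Expand along row 1:
  + (-2) · M_11   where M_11 = det([-5 -6 6; 3 -3 -5; 2 -5 1]) = 164
  − (-6) · M_12   where M_12 = det([2 -6 6; -1 -3 -5; -2 -5 1]) = -128
  + (-7) · M_13   where M_13 = det([2 -5 6; -1 3 -5; -2 2 1]) = -5
  − (-7) · M_14   where M_14 = det([2 -5 -6; -1 3 -3; -2 2 -5]) = -47
det = (+1)·(-2)·(164) + (-1)·(-6)·(-128) + (+1)·(-7)·(-5) + (-1)·(-7)·(-47) = -1390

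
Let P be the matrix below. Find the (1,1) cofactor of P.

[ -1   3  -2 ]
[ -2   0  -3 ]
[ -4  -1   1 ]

Delete row 1 and column 1; the remaining 2×2 submatrix is [0 -3; -1 1].
Its determinant is 0·1 − (-3)·(-1) = -3.
The cofactor carries sign (−1)^(1+1) = +1, so C_{1,1} = +(-3) = -3.

-3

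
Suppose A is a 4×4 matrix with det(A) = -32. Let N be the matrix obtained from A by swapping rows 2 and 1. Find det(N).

Swapping two rows multiplies the determinant by −1.
det(N) = (-1)·(-32) = 32

32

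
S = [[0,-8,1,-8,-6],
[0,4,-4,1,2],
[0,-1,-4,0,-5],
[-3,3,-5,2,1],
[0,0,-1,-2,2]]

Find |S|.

576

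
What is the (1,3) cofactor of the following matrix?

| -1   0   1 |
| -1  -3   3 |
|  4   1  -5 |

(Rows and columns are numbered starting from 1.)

11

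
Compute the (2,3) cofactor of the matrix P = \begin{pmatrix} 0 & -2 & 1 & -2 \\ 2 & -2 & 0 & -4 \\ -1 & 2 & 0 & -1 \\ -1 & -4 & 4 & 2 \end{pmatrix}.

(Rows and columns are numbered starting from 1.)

Delete row 2 and column 3; the remaining 3×3 submatrix is [0 -2 -2; -1 2 -1; -1 -4 2].
Its determinant is -18.
The cofactor carries sign (−1)^(2+3) = −1, so C_{2,3} = −(-18) = 18.

18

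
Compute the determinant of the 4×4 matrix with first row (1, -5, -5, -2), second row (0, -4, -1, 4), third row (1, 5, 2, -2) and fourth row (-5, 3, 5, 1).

Expand along row 2 (it has 1 zero):
  + (-4) · M_22   where M_22 = det([1 -5 -2; 1 2 -2; -5 5 1]) = -63
  − (-1) · M_23   where M_23 = det([1 -5 -2; 1 5 -2; -5 3 1]) = -90
  + (4) · M_24   where M_24 = det([1 -5 -5; 1 5 2; -5 3 5]) = -46
det = (+1)·(-4)·(-63) + (-1)·(-1)·(-90) + (+1)·(4)·(-46) = -22

-22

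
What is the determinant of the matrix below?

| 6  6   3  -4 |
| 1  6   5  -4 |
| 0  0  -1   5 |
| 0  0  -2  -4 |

420

The matrix is block upper-triangular with a 2×2 block and a 2×2 block on the diagonal, so its determinant equals the product of the determinants of the diagonal blocks.
det of the 2×2 block = 30
det of the 2×2 block = 14
det = (30)·(14) = 420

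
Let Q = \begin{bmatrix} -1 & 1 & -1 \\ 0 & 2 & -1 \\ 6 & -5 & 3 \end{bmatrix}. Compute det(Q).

|Q| = 5

Expand along column 1:
  + (-1) · |2 -1; -5 3| = (-1)·(6 − 5) = -1
  + 6 · |1 -1; 2 -1| = 6·(-1 − (-2)) = 6
Sum: (-1) + (6) = 5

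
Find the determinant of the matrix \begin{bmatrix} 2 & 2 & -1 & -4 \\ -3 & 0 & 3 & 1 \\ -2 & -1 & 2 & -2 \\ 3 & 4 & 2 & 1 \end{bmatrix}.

The determinant is 104.

Expand along row 2 (it has 1 zero):
  − (-3) · M_21   where M_21 = det([2 -1 -4; -1 2 -2; 4 2 1]) = 59
  − (3) · M_23   where M_23 = det([2 2 -4; -2 -1 -2; 3 4 1]) = 26
  + (1) · M_24   where M_24 = det([2 2 -1; -2 -1 2; 3 4 2]) = 5
det = (-1)·(-3)·(59) + (-1)·(3)·(26) + (+1)·(1)·(5) = 104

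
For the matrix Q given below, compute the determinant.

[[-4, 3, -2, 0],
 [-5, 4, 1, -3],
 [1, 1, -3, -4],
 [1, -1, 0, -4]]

Expand along row 1 (it has 1 zero):
  + (-4) · M_11   where M_11 = det([4 1 -3; 1 -3 -4; -1 0 -4]) = 65
  − (3) · M_12   where M_12 = det([-5 1 -3; 1 -3 -4; 1 0 -4]) = -69
  + (-2) · M_13   where M_13 = det([-5 4 -3; 1 1 -4; 1 -1 -4]) = 46
det = (+1)·(-4)·(65) + (-1)·(3)·(-69) + (+1)·(-2)·(46) = -145

The determinant is -145.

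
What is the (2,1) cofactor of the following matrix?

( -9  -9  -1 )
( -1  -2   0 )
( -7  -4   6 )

Delete row 2 and column 1; the remaining 2×2 submatrix is [-9 -1; -4 6].
Its determinant is (-9)·6 − (-1)·(-4) = -58.
The cofactor carries sign (−1)^(2+1) = −1, so C_{2,1} = −(-58) = 58.

The cofactor is 58.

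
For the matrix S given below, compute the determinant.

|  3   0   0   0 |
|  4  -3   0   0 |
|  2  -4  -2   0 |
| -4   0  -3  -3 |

S is lower triangular, so det(S) is the product of the diagonal entries:
det = (3) · (-3) · (-2) · (-3) = -54

det(S) = -54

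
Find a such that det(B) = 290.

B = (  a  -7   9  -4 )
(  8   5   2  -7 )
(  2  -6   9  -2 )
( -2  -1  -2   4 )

a = 2

Expanding along the column containing a, det(B) is linear in a: det(B) = (65)·a + (160).
Set (65)·a + (160) = 290  ⇒  (65)·a = 130  ⇒  a = 2.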